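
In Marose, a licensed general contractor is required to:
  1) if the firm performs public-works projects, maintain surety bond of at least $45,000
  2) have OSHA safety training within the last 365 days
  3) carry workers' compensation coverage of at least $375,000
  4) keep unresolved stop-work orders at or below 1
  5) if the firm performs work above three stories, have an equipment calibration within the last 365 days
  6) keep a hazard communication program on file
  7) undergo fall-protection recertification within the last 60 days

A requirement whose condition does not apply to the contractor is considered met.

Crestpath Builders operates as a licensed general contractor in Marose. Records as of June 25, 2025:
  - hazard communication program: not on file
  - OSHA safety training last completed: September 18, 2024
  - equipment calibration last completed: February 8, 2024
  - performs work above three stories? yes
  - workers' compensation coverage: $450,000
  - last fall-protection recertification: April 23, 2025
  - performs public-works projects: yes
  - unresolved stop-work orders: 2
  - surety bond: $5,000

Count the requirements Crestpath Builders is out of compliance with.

5

1. condition 'performs public-works projects' holds; surety bond $5,000 < $45,000 → not met
2. OSHA safety training 280 days ago vs limit 365 → met
3. workers' compensation coverage $450,000 ≥ $375,000 → met
4. unresolved stop-work orders 2 > 1 → not met
5. condition 'performs work above three stories' holds; equipment calibration 503 days ago vs limit 365 → not met
6. hazard communication program absent → not met
7. fall-protection recertification 63 days ago vs limit 60 → not met
Not met: 5 of 7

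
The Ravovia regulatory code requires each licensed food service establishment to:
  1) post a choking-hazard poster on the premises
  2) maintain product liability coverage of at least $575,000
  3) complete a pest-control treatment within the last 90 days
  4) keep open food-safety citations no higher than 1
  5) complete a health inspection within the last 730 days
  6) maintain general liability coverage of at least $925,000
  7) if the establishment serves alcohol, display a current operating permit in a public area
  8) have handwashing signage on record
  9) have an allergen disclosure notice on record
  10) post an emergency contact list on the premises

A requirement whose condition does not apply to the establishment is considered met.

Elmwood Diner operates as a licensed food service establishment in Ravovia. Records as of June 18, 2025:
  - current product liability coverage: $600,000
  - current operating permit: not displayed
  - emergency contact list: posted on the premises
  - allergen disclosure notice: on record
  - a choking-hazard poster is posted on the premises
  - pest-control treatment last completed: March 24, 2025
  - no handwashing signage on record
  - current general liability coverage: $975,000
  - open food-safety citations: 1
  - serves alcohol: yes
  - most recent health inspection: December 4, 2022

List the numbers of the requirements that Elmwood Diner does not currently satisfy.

5, 7, 8

1. choking-hazard poster present → met
2. product liability coverage $600,000 ≥ $575,000 → met
3. pest-control treatment 86 days ago vs limit 90 → met
4. open food-safety citations 1 ≤ 1 → met
5. health inspection 927 days ago vs limit 730 → not met
6. general liability coverage $975,000 ≥ $925,000 → met
7. condition 'serves alcohol' holds; current operating permit absent → not met
8. handwashing signage absent → not met
9. allergen disclosure notice present → met
10. emergency contact list present → met
Not met: 5, 7, 8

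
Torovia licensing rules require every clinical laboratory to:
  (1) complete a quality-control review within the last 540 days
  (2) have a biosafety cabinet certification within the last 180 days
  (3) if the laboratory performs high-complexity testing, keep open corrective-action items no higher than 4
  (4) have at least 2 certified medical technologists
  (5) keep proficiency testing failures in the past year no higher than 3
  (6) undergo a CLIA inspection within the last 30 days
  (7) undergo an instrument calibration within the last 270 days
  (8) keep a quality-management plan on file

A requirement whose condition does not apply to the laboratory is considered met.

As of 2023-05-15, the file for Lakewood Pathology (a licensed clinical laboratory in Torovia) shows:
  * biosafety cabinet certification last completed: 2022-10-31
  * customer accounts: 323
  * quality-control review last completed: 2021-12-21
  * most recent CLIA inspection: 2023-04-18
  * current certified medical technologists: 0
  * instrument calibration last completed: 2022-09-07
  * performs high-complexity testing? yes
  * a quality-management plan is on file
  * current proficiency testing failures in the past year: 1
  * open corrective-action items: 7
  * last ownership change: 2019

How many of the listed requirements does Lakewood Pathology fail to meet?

1. quality-control review 510 days ago vs limit 540 → met
2. biosafety cabinet certification 196 days ago vs limit 180 → not met
3. condition 'performs high-complexity testing' holds; open corrective-action items 7 > 4 → not met
4. certified medical technologists 0 < 2 → not met
5. proficiency testing failures in the past year 1 ≤ 3 → met
6. CLIA inspection 27 days ago vs limit 30 → met
7. instrument calibration 250 days ago vs limit 270 → met
8. quality-management plan present → met
Not met: 3 of 8

3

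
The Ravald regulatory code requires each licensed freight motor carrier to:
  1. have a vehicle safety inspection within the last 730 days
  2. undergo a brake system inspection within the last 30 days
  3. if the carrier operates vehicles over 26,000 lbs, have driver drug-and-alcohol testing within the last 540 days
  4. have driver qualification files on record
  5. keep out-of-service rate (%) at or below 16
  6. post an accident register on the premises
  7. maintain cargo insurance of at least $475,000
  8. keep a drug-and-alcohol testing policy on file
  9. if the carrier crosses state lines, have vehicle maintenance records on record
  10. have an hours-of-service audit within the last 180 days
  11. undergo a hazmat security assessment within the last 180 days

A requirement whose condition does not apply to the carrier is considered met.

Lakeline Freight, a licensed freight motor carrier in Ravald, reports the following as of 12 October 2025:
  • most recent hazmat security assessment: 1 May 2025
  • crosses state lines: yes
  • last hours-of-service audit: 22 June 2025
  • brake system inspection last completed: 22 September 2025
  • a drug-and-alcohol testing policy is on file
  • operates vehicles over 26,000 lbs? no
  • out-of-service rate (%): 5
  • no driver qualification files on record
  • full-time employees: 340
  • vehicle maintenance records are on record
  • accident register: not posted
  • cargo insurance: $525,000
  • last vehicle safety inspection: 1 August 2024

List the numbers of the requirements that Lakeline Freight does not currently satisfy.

4, 6

1. vehicle safety inspection 437 days ago vs limit 730 → met
2. brake system inspection 20 days ago vs limit 30 → met
3. condition 'operates vehicles over 26,000 lbs' does not hold → requirement n/a → met
4. driver qualification files absent → not met
5. out-of-service rate (%) 5 ≤ 16 → met
6. accident register absent → not met
7. cargo insurance $525,000 ≥ $475,000 → met
8. drug-and-alcohol testing policy present → met
9. condition 'crosses state lines' holds; vehicle maintenance records present → met
10. hours-of-service audit 112 days ago vs limit 180 → met
11. hazmat security assessment 164 days ago vs limit 180 → met
Not met: 4, 6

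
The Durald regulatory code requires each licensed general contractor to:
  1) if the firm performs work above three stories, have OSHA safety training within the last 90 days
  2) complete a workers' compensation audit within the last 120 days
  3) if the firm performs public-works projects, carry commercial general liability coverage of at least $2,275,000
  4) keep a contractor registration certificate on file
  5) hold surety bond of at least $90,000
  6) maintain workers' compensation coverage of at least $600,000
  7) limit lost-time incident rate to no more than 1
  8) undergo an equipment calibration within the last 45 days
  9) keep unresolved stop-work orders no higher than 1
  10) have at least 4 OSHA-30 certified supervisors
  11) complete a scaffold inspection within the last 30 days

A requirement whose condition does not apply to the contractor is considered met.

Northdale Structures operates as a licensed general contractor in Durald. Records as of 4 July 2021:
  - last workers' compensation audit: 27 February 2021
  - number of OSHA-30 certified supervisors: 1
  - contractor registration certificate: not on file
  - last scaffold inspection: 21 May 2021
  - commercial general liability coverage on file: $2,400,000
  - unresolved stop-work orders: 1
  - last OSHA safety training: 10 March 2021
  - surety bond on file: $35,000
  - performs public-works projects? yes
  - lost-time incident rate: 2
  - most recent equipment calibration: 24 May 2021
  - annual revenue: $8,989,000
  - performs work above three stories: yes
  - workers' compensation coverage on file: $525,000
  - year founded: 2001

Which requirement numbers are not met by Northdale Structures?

1. condition 'performs work above three stories' holds; OSHA safety training 116 days ago vs limit 90 → not met
2. workers' compensation audit 127 days ago vs limit 120 → not met
3. condition 'performs public-works projects' holds; commercial general liability coverage $2,400,000 ≥ $2,275,000 → met
4. contractor registration certificate absent → not met
5. surety bond $35,000 < $90,000 → not met
6. workers' compensation coverage $525,000 < $600,000 → not met
7. lost-time incident rate 2 > 1 → not met
8. equipment calibration 41 days ago vs limit 45 → met
9. unresolved stop-work orders 1 ≤ 1 → met
10. OSHA-30 certified supervisors 1 < 4 → not met
11. scaffold inspection 44 days ago vs limit 30 → not met
Not met: 1, 2, 4, 5, 6, 7, 10, 11

1, 2, 4, 5, 6, 7, 10, 11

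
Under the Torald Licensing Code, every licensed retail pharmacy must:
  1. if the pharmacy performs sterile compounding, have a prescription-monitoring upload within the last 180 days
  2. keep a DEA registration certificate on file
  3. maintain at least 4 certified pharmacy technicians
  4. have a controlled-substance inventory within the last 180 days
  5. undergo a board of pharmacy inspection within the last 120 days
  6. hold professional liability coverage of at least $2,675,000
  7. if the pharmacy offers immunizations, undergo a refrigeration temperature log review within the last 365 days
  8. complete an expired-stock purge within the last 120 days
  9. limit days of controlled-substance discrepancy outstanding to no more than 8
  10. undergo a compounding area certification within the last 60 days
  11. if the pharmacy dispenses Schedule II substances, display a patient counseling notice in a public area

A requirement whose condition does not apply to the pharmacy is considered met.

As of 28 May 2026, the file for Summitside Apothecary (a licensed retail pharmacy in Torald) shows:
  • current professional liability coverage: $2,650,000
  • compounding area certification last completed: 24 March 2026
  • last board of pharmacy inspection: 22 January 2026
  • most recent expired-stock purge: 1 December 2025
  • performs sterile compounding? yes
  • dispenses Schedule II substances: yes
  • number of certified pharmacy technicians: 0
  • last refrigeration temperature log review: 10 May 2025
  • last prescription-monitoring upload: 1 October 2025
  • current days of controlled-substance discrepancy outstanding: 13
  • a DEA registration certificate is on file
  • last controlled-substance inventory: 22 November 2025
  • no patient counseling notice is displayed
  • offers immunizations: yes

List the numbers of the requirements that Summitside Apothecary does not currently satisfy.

1. condition 'performs sterile compounding' holds; prescription-monitoring upload 239 days ago vs limit 180 → not met
2. DEA registration certificate present → met
3. certified pharmacy technicians 0 < 4 → not met
4. controlled-substance inventory 187 days ago vs limit 180 → not met
5. board of pharmacy inspection 126 days ago vs limit 120 → not met
6. professional liability coverage $2,650,000 < $2,675,000 → not met
7. condition 'offers immunizations' holds; refrigeration temperature log review 383 days ago vs limit 365 → not met
8. expired-stock purge 178 days ago vs limit 120 → not met
9. days of controlled-substance discrepancy outstanding 13 > 8 → not met
10. compounding area certification 65 days ago vs limit 60 → not met
11. condition 'dispenses Schedule II substances' holds; patient counseling notice absent → not met
Not met: 1, 3, 4, 5, 6, 7, 8, 9, 10, 11

1, 3, 4, 5, 6, 7, 8, 9, 10, 11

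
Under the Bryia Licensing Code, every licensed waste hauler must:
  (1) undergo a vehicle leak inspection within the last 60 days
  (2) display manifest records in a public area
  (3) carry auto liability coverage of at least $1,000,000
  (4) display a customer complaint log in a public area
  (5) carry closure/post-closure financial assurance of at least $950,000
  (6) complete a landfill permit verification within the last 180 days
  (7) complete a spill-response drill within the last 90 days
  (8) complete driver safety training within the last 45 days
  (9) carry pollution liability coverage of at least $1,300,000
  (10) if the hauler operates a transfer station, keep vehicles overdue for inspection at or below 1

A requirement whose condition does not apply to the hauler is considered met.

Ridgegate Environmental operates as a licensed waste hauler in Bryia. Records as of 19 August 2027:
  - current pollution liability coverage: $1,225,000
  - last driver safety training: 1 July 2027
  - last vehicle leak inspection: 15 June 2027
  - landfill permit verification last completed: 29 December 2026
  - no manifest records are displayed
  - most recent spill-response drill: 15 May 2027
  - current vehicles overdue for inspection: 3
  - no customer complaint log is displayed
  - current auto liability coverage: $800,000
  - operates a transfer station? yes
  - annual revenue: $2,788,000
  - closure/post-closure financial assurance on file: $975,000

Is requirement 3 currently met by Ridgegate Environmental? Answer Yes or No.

No

3. auto liability coverage $800,000 < $1,000,000 → not met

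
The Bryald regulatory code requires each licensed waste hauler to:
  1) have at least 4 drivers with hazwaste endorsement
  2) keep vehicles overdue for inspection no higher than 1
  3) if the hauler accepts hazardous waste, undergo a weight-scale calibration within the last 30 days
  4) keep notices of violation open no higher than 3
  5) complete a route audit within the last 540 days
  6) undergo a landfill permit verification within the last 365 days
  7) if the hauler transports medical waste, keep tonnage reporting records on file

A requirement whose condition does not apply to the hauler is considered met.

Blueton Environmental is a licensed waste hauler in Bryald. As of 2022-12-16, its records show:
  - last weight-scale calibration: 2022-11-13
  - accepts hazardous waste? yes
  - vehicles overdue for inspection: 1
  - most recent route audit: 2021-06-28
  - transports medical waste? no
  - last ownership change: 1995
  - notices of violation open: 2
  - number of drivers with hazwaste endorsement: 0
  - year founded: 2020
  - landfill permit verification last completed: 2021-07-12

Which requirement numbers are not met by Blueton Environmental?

1. drivers with hazwaste endorsement 0 < 4 → not met
2. vehicles overdue for inspection 1 ≤ 1 → met
3. condition 'accepts hazardous waste' holds; weight-scale calibration 33 days ago vs limit 30 → not met
4. notices of violation open 2 ≤ 3 → met
5. route audit 536 days ago vs limit 540 → met
6. landfill permit verification 522 days ago vs limit 365 → not met
7. condition 'transports medical waste' does not hold → requirement n/a → met
Not met: 1, 3, 6

1, 3, 6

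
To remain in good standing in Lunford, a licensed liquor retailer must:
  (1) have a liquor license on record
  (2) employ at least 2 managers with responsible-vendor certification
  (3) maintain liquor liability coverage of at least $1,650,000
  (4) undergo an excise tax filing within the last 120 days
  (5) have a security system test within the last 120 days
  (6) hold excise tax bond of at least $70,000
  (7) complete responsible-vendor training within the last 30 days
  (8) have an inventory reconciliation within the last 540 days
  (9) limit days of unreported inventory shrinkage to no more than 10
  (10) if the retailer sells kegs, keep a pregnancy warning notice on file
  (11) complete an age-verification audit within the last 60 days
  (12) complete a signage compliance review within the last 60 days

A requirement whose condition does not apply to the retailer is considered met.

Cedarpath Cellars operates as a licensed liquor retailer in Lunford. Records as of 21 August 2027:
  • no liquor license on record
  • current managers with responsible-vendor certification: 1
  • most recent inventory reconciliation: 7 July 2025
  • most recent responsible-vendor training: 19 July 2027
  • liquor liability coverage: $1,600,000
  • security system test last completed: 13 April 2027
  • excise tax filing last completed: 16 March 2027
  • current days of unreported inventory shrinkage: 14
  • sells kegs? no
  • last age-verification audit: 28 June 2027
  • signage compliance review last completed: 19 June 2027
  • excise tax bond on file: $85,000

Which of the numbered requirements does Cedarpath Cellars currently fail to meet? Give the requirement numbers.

1. liquor license absent → not met
2. managers with responsible-vendor certification 1 < 2 → not met
3. liquor liability coverage $1,600,000 < $1,650,000 → not met
4. excise tax filing 158 days ago vs limit 120 → not met
5. security system test 130 days ago vs limit 120 → not met
6. excise tax bond $85,000 ≥ $70,000 → met
7. responsible-vendor training 33 days ago vs limit 30 → not met
8. inventory reconciliation 775 days ago vs limit 540 → not met
9. days of unreported inventory shrinkage 14 > 10 → not met
10. condition 'sells kegs' does not hold → requirement n/a → met
11. age-verification audit 54 days ago vs limit 60 → met
12. signage compliance review 63 days ago vs limit 60 → not met
Not met: 1, 2, 3, 4, 5, 7, 8, 9, 12

1, 2, 3, 4, 5, 7, 8, 9, 12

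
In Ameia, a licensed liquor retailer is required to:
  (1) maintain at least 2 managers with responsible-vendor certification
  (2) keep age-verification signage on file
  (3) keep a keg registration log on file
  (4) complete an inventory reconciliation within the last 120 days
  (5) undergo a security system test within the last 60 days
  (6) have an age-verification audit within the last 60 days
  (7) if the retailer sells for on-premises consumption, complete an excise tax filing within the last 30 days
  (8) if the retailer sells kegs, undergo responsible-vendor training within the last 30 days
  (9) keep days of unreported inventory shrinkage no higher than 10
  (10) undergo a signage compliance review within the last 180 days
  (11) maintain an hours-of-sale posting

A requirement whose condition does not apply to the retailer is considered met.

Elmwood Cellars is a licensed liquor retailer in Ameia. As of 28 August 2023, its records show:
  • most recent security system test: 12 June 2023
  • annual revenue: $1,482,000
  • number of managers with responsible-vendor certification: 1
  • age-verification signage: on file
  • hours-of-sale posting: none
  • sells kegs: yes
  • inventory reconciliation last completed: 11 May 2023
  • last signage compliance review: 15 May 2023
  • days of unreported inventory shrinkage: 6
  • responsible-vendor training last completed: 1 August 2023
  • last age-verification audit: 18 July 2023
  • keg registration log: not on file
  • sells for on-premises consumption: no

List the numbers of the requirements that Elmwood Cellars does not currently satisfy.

1, 3, 5, 11

1. managers with responsible-vendor certification 1 < 2 → not met
2. age-verification signage present → met
3. keg registration log absent → not met
4. inventory reconciliation 109 days ago vs limit 120 → met
5. security system test 77 days ago vs limit 60 → not met
6. age-verification audit 41 days ago vs limit 60 → met
7. condition 'sells for on-premises consumption' does not hold → requirement n/a → met
8. condition 'sells kegs' holds; responsible-vendor training 27 days ago vs limit 30 → met
9. days of unreported inventory shrinkage 6 ≤ 10 → met
10. signage compliance review 105 days ago vs limit 180 → met
11. hours-of-sale posting absent → not met
Not met: 1, 3, 5, 11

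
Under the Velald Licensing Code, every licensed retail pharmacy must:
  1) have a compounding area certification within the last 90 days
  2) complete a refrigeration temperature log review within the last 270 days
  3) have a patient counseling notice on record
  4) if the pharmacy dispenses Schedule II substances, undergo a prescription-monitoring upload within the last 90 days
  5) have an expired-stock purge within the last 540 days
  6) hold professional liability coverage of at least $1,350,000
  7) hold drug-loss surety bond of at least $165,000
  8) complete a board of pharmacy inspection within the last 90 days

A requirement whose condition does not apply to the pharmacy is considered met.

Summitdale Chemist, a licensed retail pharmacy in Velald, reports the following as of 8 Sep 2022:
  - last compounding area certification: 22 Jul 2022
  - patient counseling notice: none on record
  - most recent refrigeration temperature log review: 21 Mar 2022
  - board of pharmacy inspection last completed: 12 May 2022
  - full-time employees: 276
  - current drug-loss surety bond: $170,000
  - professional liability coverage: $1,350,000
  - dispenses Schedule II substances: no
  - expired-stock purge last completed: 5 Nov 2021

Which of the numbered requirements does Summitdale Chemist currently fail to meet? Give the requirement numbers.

1. compounding area certification 48 days ago vs limit 90 → met
2. refrigeration temperature log review 171 days ago vs limit 270 → met
3. patient counseling notice absent → not met
4. condition 'dispenses Schedule II substances' does not hold → requirement n/a → met
5. expired-stock purge 307 days ago vs limit 540 → met
6. professional liability coverage $1,350,000 ≥ $1,350,000 → met
7. drug-loss surety bond $170,000 ≥ $165,000 → met
8. board of pharmacy inspection 119 days ago vs limit 90 → not met
Not met: 3, 8

3, 8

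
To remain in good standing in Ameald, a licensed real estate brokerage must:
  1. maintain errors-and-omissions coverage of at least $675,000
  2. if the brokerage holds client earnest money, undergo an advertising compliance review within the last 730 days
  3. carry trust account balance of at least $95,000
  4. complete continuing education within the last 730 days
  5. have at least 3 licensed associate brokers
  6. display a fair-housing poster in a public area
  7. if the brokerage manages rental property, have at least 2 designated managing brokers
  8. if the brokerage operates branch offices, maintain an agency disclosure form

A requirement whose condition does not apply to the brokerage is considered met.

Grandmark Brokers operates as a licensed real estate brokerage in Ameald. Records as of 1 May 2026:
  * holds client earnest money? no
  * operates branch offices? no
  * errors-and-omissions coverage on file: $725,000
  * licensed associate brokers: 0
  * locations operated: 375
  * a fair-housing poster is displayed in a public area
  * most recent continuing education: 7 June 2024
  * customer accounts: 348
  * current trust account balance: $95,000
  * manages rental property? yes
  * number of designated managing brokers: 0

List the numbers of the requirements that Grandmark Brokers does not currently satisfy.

1. errors-and-omissions coverage $725,000 ≥ $675,000 → met
2. condition 'holds client earnest money' does not hold → requirement n/a → met
3. trust account balance $95,000 ≥ $95,000 → met
4. continuing education 693 days ago vs limit 730 → met
5. licensed associate brokers 0 < 3 → not met
6. fair-housing poster present → met
7. condition 'manages rental property' holds; designated managing brokers 0 < 2 → not met
8. condition 'operates branch offices' does not hold → requirement n/a → met
Not met: 5, 7

5, 7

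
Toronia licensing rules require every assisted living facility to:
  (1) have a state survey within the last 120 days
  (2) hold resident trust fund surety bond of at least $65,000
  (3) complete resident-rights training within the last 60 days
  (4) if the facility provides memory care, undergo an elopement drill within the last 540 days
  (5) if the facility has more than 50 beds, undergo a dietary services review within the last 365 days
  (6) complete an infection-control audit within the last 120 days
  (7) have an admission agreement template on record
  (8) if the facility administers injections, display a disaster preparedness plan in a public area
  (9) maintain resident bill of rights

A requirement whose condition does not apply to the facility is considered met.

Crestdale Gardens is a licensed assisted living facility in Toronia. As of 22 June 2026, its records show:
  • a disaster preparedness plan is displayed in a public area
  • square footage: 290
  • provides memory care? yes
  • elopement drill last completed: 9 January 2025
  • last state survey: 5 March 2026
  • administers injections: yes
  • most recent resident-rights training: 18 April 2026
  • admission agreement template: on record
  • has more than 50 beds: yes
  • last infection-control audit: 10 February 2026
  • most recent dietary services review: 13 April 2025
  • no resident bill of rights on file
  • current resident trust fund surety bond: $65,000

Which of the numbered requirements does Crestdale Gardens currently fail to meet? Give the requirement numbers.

3, 5, 6, 9

1. state survey 109 days ago vs limit 120 → met
2. resident trust fund surety bond $65,000 ≥ $65,000 → met
3. resident-rights training 65 days ago vs limit 60 → not met
4. condition 'provides memory care' holds; elopement drill 529 days ago vs limit 540 → met
5. condition 'has more than 50 beds' holds; dietary services review 435 days ago vs limit 365 → not met
6. infection-control audit 132 days ago vs limit 120 → not met
7. admission agreement template present → met
8. condition 'administers injections' holds; disaster preparedness plan present → met
9. resident bill of rights absent → not met
Not met: 3, 5, 6, 9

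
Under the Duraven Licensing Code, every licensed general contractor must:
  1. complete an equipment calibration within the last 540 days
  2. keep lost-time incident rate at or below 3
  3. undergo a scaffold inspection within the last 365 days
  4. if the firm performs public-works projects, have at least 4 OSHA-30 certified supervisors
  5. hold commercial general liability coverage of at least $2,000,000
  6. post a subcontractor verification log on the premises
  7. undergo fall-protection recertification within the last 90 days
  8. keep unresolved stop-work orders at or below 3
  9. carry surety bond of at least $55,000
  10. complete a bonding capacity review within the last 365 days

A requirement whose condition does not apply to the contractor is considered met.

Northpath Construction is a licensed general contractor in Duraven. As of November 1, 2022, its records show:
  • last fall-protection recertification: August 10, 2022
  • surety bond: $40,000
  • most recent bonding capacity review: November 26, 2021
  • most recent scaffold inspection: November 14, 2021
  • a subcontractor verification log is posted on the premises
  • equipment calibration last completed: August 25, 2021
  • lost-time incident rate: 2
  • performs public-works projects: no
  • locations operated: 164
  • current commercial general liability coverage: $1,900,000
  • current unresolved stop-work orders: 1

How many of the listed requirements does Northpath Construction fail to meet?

2

1. equipment calibration 433 days ago vs limit 540 → met
2. lost-time incident rate 2 ≤ 3 → met
3. scaffold inspection 352 days ago vs limit 365 → met
4. condition 'performs public-works projects' does not hold → requirement n/a → met
5. commercial general liability coverage $1,900,000 < $2,000,000 → not met
6. subcontractor verification log present → met
7. fall-protection recertification 83 days ago vs limit 90 → met
8. unresolved stop-work orders 1 ≤ 3 → met
9. surety bond $40,000 < $55,000 → not met
10. bonding capacity review 340 days ago vs limit 365 → met
Not met: 2 of 10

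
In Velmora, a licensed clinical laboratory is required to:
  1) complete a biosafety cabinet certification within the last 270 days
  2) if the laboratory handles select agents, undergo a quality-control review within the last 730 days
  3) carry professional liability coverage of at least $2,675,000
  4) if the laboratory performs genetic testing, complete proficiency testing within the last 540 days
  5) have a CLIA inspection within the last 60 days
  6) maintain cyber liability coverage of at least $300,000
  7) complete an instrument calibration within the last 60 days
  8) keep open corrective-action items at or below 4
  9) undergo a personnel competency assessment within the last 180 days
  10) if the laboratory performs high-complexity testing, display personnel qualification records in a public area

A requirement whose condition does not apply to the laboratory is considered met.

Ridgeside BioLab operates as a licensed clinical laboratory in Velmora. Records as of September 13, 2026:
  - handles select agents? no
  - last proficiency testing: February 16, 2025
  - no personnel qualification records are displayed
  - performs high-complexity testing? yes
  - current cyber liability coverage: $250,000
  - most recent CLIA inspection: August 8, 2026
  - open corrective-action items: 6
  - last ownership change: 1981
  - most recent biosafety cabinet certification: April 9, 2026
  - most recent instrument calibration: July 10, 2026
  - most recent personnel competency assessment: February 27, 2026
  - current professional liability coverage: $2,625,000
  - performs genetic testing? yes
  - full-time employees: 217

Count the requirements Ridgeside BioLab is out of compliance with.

7

1. biosafety cabinet certification 157 days ago vs limit 270 → met
2. condition 'handles select agents' does not hold → requirement n/a → met
3. professional liability coverage $2,625,000 < $2,675,000 → not met
4. condition 'performs genetic testing' holds; proficiency testing 574 days ago vs limit 540 → not met
5. CLIA inspection 36 days ago vs limit 60 → met
6. cyber liability coverage $250,000 < $300,000 → not met
7. instrument calibration 65 days ago vs limit 60 → not met
8. open corrective-action items 6 > 4 → not met
9. personnel competency assessment 198 days ago vs limit 180 → not met
10. condition 'performs high-complexity testing' holds; personnel qualification records absent → not met
Not met: 7 of 10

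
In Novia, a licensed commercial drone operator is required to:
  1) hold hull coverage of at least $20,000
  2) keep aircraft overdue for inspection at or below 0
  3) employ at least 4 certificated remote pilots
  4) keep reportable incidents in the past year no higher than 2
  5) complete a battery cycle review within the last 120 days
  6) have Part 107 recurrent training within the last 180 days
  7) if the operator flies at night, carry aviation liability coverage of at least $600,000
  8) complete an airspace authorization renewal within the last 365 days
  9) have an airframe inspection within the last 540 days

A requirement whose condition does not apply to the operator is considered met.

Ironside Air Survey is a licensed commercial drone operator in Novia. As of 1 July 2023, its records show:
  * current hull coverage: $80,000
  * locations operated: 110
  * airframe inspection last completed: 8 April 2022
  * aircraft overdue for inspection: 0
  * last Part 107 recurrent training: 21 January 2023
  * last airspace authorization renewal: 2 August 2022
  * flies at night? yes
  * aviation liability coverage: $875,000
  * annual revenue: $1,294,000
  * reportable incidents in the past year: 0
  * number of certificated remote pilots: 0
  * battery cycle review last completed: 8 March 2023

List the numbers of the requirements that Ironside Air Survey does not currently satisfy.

3

1. hull coverage $80,000 ≥ $20,000 → met
2. aircraft overdue for inspection 0 ≤ 0 → met
3. certificated remote pilots 0 < 4 → not met
4. reportable incidents in the past year 0 ≤ 2 → met
5. battery cycle review 115 days ago vs limit 120 → met
6. Part 107 recurrent training 161 days ago vs limit 180 → met
7. condition 'flies at night' holds; aviation liability coverage $875,000 ≥ $600,000 → met
8. airspace authorization renewal 333 days ago vs limit 365 → met
9. airframe inspection 449 days ago vs limit 540 → met
Not met: 3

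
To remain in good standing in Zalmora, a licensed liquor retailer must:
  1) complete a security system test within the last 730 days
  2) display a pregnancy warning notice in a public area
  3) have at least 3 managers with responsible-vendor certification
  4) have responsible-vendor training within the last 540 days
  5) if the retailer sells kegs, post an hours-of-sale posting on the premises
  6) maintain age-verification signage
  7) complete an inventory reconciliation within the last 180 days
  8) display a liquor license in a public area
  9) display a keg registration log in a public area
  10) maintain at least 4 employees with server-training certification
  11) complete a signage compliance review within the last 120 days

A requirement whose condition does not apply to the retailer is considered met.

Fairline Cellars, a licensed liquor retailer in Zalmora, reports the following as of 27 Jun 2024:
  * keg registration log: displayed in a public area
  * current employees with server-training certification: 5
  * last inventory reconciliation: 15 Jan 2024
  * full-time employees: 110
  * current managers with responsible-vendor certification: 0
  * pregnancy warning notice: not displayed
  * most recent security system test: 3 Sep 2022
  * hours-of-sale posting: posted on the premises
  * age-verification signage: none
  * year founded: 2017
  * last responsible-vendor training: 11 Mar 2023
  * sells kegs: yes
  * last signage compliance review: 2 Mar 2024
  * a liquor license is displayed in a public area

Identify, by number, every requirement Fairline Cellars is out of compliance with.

1. security system test 663 days ago vs limit 730 → met
2. pregnancy warning notice absent → not met
3. managers with responsible-vendor certification 0 < 3 → not met
4. responsible-vendor training 474 days ago vs limit 540 → met
5. condition 'sells kegs' holds; hours-of-sale posting present → met
6. age-verification signage absent → not met
7. inventory reconciliation 164 days ago vs limit 180 → met
8. liquor license present → met
9. keg registration log present → met
10. employees with server-training certification 5 ≥ 4 → met
11. signage compliance review 117 days ago vs limit 120 → met
Not met: 2, 3, 6

2, 3, 6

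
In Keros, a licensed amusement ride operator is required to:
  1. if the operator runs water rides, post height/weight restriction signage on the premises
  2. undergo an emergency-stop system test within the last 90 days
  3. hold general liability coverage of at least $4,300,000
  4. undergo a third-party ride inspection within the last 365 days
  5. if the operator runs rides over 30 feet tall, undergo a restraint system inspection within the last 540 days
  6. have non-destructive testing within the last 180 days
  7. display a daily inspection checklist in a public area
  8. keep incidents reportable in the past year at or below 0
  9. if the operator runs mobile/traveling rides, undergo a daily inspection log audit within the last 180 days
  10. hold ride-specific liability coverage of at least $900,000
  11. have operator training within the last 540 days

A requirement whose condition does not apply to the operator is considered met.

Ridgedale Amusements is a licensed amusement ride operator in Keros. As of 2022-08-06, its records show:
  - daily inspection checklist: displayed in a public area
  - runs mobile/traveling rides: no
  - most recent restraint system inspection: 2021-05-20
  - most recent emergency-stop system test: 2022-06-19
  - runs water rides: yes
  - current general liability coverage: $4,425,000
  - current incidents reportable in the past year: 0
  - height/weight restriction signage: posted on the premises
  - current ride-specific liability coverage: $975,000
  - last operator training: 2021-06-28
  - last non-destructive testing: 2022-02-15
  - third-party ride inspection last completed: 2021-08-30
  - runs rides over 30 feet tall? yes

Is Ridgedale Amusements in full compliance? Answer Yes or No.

Yes

1. condition 'runs water rides' holds; height/weight restriction signage present → met
2. emergency-stop system test 48 days ago vs limit 90 → met
3. general liability coverage $4,425,000 ≥ $4,300,000 → met
4. third-party ride inspection 341 days ago vs limit 365 → met
5. condition 'runs rides over 30 feet tall' holds; restraint system inspection 443 days ago vs limit 540 → met
6. non-destructive testing 172 days ago vs limit 180 → met
7. daily inspection checklist present → met
8. incidents reportable in the past year 0 ≤ 0 → met
9. condition 'runs mobile/traveling rides' does not hold → requirement n/a → met
10. ride-specific liability coverage $975,000 ≥ $900,000 → met
11. operator training 404 days ago vs limit 540 → met
All met.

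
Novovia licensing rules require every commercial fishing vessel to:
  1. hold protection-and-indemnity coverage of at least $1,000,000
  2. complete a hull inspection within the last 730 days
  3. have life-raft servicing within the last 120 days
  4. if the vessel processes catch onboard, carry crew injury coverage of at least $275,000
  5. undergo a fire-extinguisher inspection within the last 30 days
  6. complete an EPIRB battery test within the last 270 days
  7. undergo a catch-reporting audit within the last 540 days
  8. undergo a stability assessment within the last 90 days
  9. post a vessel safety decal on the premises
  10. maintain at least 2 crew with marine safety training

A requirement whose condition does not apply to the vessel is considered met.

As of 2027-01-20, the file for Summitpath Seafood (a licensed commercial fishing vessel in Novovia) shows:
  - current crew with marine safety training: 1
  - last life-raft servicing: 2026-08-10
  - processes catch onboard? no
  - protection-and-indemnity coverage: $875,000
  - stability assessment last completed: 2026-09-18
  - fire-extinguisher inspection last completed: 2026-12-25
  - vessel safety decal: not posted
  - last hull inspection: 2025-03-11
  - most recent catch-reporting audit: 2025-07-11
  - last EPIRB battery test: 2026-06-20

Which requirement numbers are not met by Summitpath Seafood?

1, 3, 7, 8, 9, 10

1. protection-and-indemnity coverage $875,000 < $1,000,000 → not met
2. hull inspection 680 days ago vs limit 730 → met
3. life-raft servicing 163 days ago vs limit 120 → not met
4. condition 'processes catch onboard' does not hold → requirement n/a → met
5. fire-extinguisher inspection 26 days ago vs limit 30 → met
6. EPIRB battery test 214 days ago vs limit 270 → met
7. catch-reporting audit 558 days ago vs limit 540 → not met
8. stability assessment 124 days ago vs limit 90 → not met
9. vessel safety decal absent → not met
10. crew with marine safety training 1 < 2 → not met
Not met: 1, 3, 7, 8, 9, 10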